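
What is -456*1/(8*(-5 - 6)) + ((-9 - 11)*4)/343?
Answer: 18671/3773 ≈ 4.9486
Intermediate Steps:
-456*1/(8*(-5 - 6)) + ((-9 - 11)*4)/343 = -456/(8*(-11)) - 20*4*(1/343) = -456/(-88) - 80*1/343 = -456*(-1/88) - 80/343 = 57/11 - 80/343 = 18671/3773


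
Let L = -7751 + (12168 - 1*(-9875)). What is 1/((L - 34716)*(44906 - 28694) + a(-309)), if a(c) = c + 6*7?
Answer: -1/331114155 ≈ -3.0201e-9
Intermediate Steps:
L = 14292 (L = -7751 + (12168 + 9875) = -7751 + 22043 = 14292)
a(c) = 42 + c (a(c) = c + 42 = 42 + c)
1/((L - 34716)*(44906 - 28694) + a(-309)) = 1/((14292 - 34716)*(44906 - 28694) + (42 - 309)) = 1/(-20424*16212 - 267) = 1/(-331113888 - 267) = 1/(-331114155) = -1/331114155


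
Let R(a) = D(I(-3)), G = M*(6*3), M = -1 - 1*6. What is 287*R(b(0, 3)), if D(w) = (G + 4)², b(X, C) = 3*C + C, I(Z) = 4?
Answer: 4271708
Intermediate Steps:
M = -7 (M = -1 - 6 = -7)
G = -126 (G = -42*3 = -7*18 = -126)
b(X, C) = 4*C
D(w) = 14884 (D(w) = (-126 + 4)² = (-122)² = 14884)
R(a) = 14884
287*R(b(0, 3)) = 287*14884 = 4271708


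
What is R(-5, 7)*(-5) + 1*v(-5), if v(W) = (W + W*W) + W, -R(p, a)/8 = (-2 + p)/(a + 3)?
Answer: -13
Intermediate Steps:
R(p, a) = -8*(-2 + p)/(3 + a) (R(p, a) = -8*(-2 + p)/(a + 3) = -8*(-2 + p)/(3 + a))
v(W) = W² + 2*W (v(W) = (W + W²) + W = W² + 2*W)
R(-5, 7)*(-5) + 1*v(-5) = (8*(2 - 1*(-5))/(3 + 7))*(-5) + 1*(-5*(2 - 5)) = (8*(2 + 5)/10)*(-5) + 1*(-5*(-3)) = (8*(⅒)*7)*(-5) + 1*15 = (28/5)*(-5) + 15 = -28 + 15 = -13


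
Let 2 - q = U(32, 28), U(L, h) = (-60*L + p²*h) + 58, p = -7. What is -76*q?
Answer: -37392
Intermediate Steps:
U(L, h) = 58 - 60*L + 49*h (U(L, h) = (-60*L + (-7)²*h) + 58 = (-60*L + 49*h) + 58 = 58 - 60*L + 49*h)
q = 492 (q = 2 - (58 - 60*32 + 49*28) = 2 - (58 - 1920 + 1372) = 2 - 1*(-490) = 2 + 490 = 492)
-76*q = -76*492 = -37392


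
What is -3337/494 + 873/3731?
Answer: -924545/141778 ≈ -6.5211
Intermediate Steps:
-3337/494 + 873/3731 = -924545/141778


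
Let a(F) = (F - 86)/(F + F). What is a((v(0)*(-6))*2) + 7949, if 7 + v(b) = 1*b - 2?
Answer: 858503/108 ≈ 7949.1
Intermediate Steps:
v(b) = -9 + b (v(b) = -7 + (1*b - 2) = -7 + (b - 2) = -7 + (-2 + b) = -9 + b)
a(F) = (-86 + F)/(2*F) (a(F) = (-86 + F)/((2*F)) = (-86 + F)*(1/(2*F)) = (-86 + F)/(2*F))
a((v(0)*(-6))*2) + 7949 = (-86 + ((-9 + 0)*(-6))*2)/(2*((((-9 + 0)*(-6))*2))) + 7949 = (-86 - 9*(-6)*2)/(2*((-9*(-6)*2))) + 7949 = (-86 + 54*2)/(2*((54*2))) + 7949 = (½)*(-86 + 108)/108 + 7949 = (½)*(1/108)*22 + 7949 = 11/108 + 7949 = 858503/108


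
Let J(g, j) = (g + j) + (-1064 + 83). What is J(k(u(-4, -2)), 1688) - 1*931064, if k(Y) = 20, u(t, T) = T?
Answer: -930337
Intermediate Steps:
J(g, j) = -981 + g + j (J(g, j) = (g + j) - 981 = -981 + g + j)
J(k(u(-4, -2)), 1688) - 1*931064 = (-981 + 20 + 1688) - 1*931064 = 727 - 931064 = -930337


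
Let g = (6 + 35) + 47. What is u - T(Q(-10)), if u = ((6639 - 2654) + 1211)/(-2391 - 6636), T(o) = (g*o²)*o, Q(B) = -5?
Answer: 33097268/3009 ≈ 10999.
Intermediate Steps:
g = 88 (g = 41 + 47 = 88)
T(o) = 88*o³ (T(o) = (88*o²)*o = 88*o³)
u = -1732/3009 (u = (3985 + 1211)/(-9027) = 5196*(-1/9027) = -1732/3009 ≈ -0.57561)
u - T(Q(-10)) = -1732/3009 - 88*(-5)³ = -1732/3009 - 88*(-125) = -1732/3009 - 1*(-11000) = -1732/3009 + 11000 = 33097268/3009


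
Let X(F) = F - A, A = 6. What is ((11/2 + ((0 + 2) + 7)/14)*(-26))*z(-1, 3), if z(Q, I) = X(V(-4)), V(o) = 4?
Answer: 2236/7 ≈ 319.43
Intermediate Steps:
X(F) = -6 + F (X(F) = F - 1*6 = F - 6 = -6 + F)
z(Q, I) = -2 (z(Q, I) = -6 + 4 = -2)
((11/2 + ((0 + 2) + 7)/14)*(-26))*z(-1, 3) = ((11/2 + ((0 + 2) + 7)/14)*(-26))*(-2) = ((11*(1/2) + (2 + 7)*(1/14))*(-26))*(-2) = ((11/2 + 9*(1/14))*(-26))*(-2) = ((11/2 + 9/14)*(-26))*(-2) = ((43/7)*(-26))*(-2) = -1118/7*(-2) = 2236/7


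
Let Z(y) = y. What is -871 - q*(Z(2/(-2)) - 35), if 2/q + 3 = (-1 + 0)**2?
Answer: -907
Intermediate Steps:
q = -1 (q = 2/(-3 + (-1 + 0)**2) = 2/(-3 + (-1)**2) = 2/(-3 + 1) = 2/(-2) = 2*(-1/2) = -1)
-871 - q*(Z(2/(-2)) - 35) = -871 - (-1)*(2/(-2) - 35) = -871 - (-1)*(2*(-1/2) - 35) = -871 - (-1)*(-1 - 35) = -871 - (-1)*(-36) = -871 - 1*36 = -871 - 36 = -907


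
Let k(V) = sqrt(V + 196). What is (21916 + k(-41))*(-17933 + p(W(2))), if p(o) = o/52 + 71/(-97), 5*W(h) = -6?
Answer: -2478093085658/6305 - 226144651*sqrt(155)/12610 ≈ -3.9326e+8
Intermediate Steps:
k(V) = sqrt(196 + V)
W(h) = -6/5 (W(h) = (1/5)*(-6) = -6/5)
p(o) = -71/97 + o/52 (p(o) = o*(1/52) + 71*(-1/97) = o/52 - 71/97 = -71/97 + o/52)
(21916 + k(-41))*(-17933 + p(W(2))) = (21916 + sqrt(196 - 41))*(-17933 + (-71/97 + (1/52)*(-6/5))) = (21916 + sqrt(155))*(-17933 + (-71/97 - 3/130)) = (21916 + sqrt(155))*(-17933 - 9521/12610) = (21916 + sqrt(155))*(-226144651/12610) = -2478093085658/6305 - 226144651*sqrt(155)/12610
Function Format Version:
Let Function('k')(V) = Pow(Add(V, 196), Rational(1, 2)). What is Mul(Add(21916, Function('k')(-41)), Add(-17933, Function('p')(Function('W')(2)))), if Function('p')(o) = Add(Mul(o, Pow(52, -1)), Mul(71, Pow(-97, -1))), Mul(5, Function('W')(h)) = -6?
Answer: Add(Rational(-2478093085658, 6305), Mul(Rational(-226144651, 12610), Pow(155, Rational(1, 2)))) ≈ -3.9326e+8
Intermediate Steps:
Function('k')(V) = Pow(Add(196, V), Rational(1, 2))
Function('W')(h) = Rational(-6, 5) (Function('W')(h) = Mul(Rational(1, 5), -6) = Rational(-6, 5))
Function('p')(o) = Add(Rational(-71, 97), Mul(Rational(1, 52), o)) (Function('p')(o) = Add(Mul(o, Rational(1, 52)), Mul(71, Rational(-1, 97))) = Add(Mul(Rational(1, 52), o), Rational(-71, 97)) = Add(Rational(-71, 97), Mul(Rational(1, 52), o)))
Mul(Add(21916, Function('k')(-41)), Add(-17933, Function('p')(Function('W')(2)))) = Mul(Add(21916, Pow(Add(196, -41), Rational(1, 2))), Add(-17933, Add(Rational(-71, 97), Mul(Rational(1, 52), Rational(-6, 5))))) = Mul(Add(21916, Pow(155, Rational(1, 2))), Add(-17933, Add(Rational(-71, 97), Rational(-3, 130)))) = Mul(Add(21916, Pow(155, Rational(1, 2))), Add(-17933, Rational(-9521, 12610))) = Mul(Add(21916, Pow(155, Rational(1, 2))), Rational(-226144651, 12610)) = Add(Rational(-2478093085658, 6305), Mul(Rational(-226144651, 12610), Pow(155, Rational(1, 2))))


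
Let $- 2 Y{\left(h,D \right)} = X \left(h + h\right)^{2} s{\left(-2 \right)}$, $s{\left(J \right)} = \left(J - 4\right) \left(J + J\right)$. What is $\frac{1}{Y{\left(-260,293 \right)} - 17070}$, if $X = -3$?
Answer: $\frac{1}{9717330} \approx 1.0291 \cdot 10^{-7}$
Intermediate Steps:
$s{\left(J \right)} = 2 J \left(-4 + J\right)$ ($s{\left(J \right)} = \left(-4 + J\right) 2 J = 2 J \left(-4 + J\right)$)
$Y{\left(h,D \right)} = 144 h^{2}$ ($Y{\left(h,D \right)} = - \frac{- 3 \left(h + h\right)^{2} \cdot 2 \left(-2\right) \left(-4 - 2\right)}{2} = - \frac{- 3 \left(2 h\right)^{2} \cdot 2 \left(-2\right) \left(-6\right)}{2} = - \frac{- 3 \cdot 4 h^{2} \cdot 24}{2} = - \frac{- 12 h^{2} \cdot 24}{2} = - \frac{\left(-288\right) h^{2}}{2} = 144 h^{2}$)
$\frac{1}{Y{\left(-260,293 \right)} - 17070} = \frac{1}{144 \left(-260\right)^{2} - 17070} = \frac{1}{144 \cdot 67600 - 17070} = \frac{1}{9734400 - 17070} = \frac{1}{9717330}$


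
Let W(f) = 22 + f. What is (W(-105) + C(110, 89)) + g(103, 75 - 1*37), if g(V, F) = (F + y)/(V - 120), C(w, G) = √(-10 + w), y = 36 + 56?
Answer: -1371/17 ≈ -80.647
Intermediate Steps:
y = 92
g(V, F) = (92 + F)/(-120 + V) (g(V, F) = (F + 92)/(V - 120) = (92 + F)/(-120 + V))
(W(-105) + C(110, 89)) + g(103, 75 - 1*37) = ((22 - 105) + √(-10 + 110)) + (92 + (75 - 1*37))/(-120 + 103) = (-83 + √100) + (92 + (75 - 37))/(-17) = (-83 + 10) - (92 + 38)/17 = -73 - 1/17*130 = -73 - 130/17 = -1371/17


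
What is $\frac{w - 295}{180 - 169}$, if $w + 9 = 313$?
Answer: $\frac{9}{11} \approx 0.81818$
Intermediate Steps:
$w = 304$ ($w = -9 + 313 = 304$)
$\frac{w - 295}{180 - 169} = \frac{304 - 295}{180 - 169} = \frac{9}{11}$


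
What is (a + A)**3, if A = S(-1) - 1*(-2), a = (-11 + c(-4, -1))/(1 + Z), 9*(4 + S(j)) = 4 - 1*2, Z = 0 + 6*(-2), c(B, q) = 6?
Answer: -2248091/970299 ≈ -2.3169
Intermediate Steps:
Z = -12 (Z = 0 - 12 = -12)
S(j) = -34/9 (S(j) = -4 + (4 - 1*2)/9 = -4 + (4 - 2)/9 = -4 + (1/9)*2 = -4 + 2/9 = -34/9)
a = 5/11 (a = (-11 + 6)/(1 - 12) = -5/(-11) = -5*(-1/11) = 5/11 ≈ 0.45455)
A = -16/9 (A = -34/9 - 1*(-2) = -34/9 + 2 = -16/9 ≈ -1.7778)
(a + A)**3 = (5/11 - 16/9)**3 = (-131/99)**3 = -2248091/970299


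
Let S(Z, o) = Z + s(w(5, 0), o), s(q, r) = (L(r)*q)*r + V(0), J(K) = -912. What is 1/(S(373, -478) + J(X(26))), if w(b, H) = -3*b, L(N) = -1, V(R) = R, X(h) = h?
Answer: -1/7709 ≈ -0.00012972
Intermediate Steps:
s(q, r) = -q*r (s(q, r) = (-q)*r + 0 = -q*r + 0 = -q*r)
S(Z, o) = Z + 15*o (S(Z, o) = Z - (-3*5)*o = Z - 1*(-15)*o = Z + 15*o)
1/(S(373, -478) + J(X(26))) = 1/((373 + 15*(-478)) - 912) = 1/((373 - 7170) - 912) = 1/(-6797 - 912) = 1/(-7709) = -1/7709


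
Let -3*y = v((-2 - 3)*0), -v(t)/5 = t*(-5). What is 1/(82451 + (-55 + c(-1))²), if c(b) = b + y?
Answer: 1/85587 ≈ 1.1684e-5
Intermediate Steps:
v(t) = 25*t (v(t) = -5*t*(-5) = -(-25)*t = 25*t)
y = 0 (y = -25*(-2 - 3)*0/3 = -25*(-5*0)/3 = -25*0/3 = -⅓*0 = 0)
c(b) = b (c(b) = b + 0 = b)
1/(82451 + (-55 + c(-1))²) = 1/(82451 + (-55 - 1)²) = 1/(82451 + (-56)²) = 1/(82451 + 3136) = 1/85587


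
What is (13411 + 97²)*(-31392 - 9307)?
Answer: -928751180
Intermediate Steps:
(13411 + 97²)*(-31392 - 9307) = (13411 + 9409)*(-40699) = 22820*(-40699) = -928751180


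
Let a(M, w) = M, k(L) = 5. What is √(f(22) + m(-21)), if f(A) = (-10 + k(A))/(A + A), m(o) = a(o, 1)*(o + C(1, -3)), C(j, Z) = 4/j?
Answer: √172733/22 ≈ 18.891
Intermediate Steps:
m(o) = o*(4 + o) (m(o) = o*(o + 4/1) = o*(o + 4*1) = o*(o + 4) = o*(4 + o))
f(A) = -5/(2*A) (f(A) = (-10 + 5)/(A + A) = -5*1/(2*A) = -5/(2*A))
√(f(22) + m(-21)) = √(-5/2/22 - 21*(4 - 21)) = √(-5/2*1/22 - 21*(-17)) = √(-5/44 + 357) = √(15703/44) = √172733/22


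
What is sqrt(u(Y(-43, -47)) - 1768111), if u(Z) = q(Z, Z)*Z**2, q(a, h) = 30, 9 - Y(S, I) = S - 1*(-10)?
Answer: I*sqrt(1715191) ≈ 1309.7*I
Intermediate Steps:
Y(S, I) = -1 - S (Y(S, I) = 9 - (S - 1*(-10)) = 9 - (S + 10) = 9 - (10 + S) = 9 + (-10 - S) = -1 - S)
u(Z) = 30*Z**2
sqrt(u(Y(-43, -47)) - 1768111) = sqrt(30*(-1 - 1*(-43))**2 - 1768111) = sqrt(30*(-1 + 43)**2 - 1768111) = sqrt(30*42**2 - 1768111) = sqrt(30*1764 - 1768111) = sqrt(52920 - 1768111) = sqrt(-1715191) = I*sqrt(1715191)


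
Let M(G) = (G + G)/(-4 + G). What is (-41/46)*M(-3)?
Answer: -123/161 ≈ -0.76398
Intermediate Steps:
M(G) = 2*G/(-4 + G) (M(G) = (2*G)/(-4 + G) = 2*G/(-4 + G))
(-41/46)*M(-3) = (-41/46)*(2*(-3)/(-4 - 3)) = (-41*1/46)*(2*(-3)/(-7)) = -41*(-3)*(-1)/(23*7) = -41/46*6/7 = -123/161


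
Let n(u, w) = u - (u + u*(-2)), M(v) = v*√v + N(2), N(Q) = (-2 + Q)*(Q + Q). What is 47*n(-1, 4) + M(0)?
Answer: -94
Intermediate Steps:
N(Q) = 2*Q*(-2 + Q) (N(Q) = (-2 + Q)*(2*Q) = 2*Q*(-2 + Q))
M(v) = v^(3/2) (M(v) = v*√v + 2*2*(-2 + 2) = v^(3/2) + 2*2*0 = v^(3/2) + 0 = v^(3/2))
n(u, w) = 2*u (n(u, w) = u - (u - 2*u) = u - (-1)*u = u + u = 2*u)
47*n(-1, 4) + M(0) = 47*(2*(-1)) + 0^(3/2) = 47*(-2) + 0 = -94 + 0 = -94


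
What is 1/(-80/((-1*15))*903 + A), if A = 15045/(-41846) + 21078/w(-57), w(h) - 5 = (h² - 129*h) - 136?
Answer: 438169466/2110948642049 ≈ 0.00020757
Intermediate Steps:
w(h) = -131 + h² - 129*h (w(h) = 5 + ((h² - 129*h) - 136) = 5 + (-136 + h² - 129*h) = -131 + h² - 129*h)
A = 724493793/438169466 (A = 15045/(-41846) + 21078/(-131 + (-57)² - 129*(-57)) = 15045*(-1/41846) + 21078/(-131 + 3249 + 7353) = -15045/41846 + 21078/10471 = 724493793/438169466 ≈ 1.6535)
1/(-80/((-1*15))*903 + A) = 1/(-80/((-1*15))*903 + 724493793/438169466) = 1/(-80/(-15)*903 + 724493793/438169466) = 1/(-80*(-1/15)*903 + 724493793/438169466) = 1/((16/3)*903 + 724493793/438169466) = 1/(4816 + 724493793/438169466) = 1/(2110948642049/438169466) = 438169466/2110948642049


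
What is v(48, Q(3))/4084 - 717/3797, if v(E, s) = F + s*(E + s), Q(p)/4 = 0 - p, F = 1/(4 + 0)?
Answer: -18270331/62027792 ≈ -0.29455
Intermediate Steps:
F = 1/4 ≈ 0.25000
Q(p) = -4*p (Q(p) = 4*(0 - p) = 4*(-p) = -4*p)
v(E, s) = 1/4 + s*(E + s)
v(48, Q(3))/4084 - 717/3797 = (1/4 + (-4*3)**2 + 48*(-4*3))/4084 - 717/3797 = (1/4 + (-12)**2 + 48*(-12))*(1/4084) - 717*1/3797 = (1/4 + 144 - 576)*(1/4084) - 717/3797 = -1727/4*1/4084 - 717/3797 = -1727/16336 - 717/3797 = -18270331/62027792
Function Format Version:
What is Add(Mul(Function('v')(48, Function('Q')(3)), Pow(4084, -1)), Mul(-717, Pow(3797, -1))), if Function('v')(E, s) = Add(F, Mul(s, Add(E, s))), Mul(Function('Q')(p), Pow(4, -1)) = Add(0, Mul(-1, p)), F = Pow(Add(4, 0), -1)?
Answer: Rational(-18270331, 62027792) ≈ -0.29455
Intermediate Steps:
F = Rational(1, 4) (F = Pow(4, -1) = Rational(1, 4) ≈ 0.25000)
Function('Q')(p) = Mul(-4, p) (Function('Q')(p) = Mul(4, Add(0, Mul(-1, p))) = Mul(4, Mul(-1, p)) = Mul(-4, p))
Function('v')(E, s) = Add(Rational(1, 4), Mul(s, Add(E, s)))
Add(Mul(Function('v')(48, Function('Q')(3)), Pow(4084, -1)), Mul(-717, Pow(3797, -1))) = Add(Mul(Add(Rational(1, 4), Pow(Mul(-4, 3), 2), Mul(48, Mul(-4, 3))), Pow(4084, -1)), Mul(-717, Pow(3797, -1))) = Add(Mul(Add(Rational(1, 4), Pow(-12, 2), Mul(48, -12)), Rational(1, 4084)), Mul(-717, Rational(1, 3797))) = Add(Mul(Add(Rational(1, 4), 144, -576), Rational(1, 4084)), Rational(-717, 3797)) = Add(Mul(Rational(-1727, 4), Rational(1, 4084)), Rational(-717, 3797)) = Add(Rational(-1727, 16336), Rational(-717, 3797)) = Rational(-18270331, 62027792)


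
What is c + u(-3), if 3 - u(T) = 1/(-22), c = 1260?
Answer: 27787/22 ≈ 1263.0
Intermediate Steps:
u(T) = 67/22 (u(T) = 3 - 1/(-22) = 3 - 1*(-1/22) = 3 + 1/22 = 67/22)
c + u(-3) = 1260 + 67/22 = 27787/22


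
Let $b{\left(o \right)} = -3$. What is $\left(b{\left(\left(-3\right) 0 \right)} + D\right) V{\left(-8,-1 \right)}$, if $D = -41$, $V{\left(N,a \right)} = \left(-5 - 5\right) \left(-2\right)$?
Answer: $-880$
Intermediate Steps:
$V{\left(N,a \right)} = 20$ ($V{\left(N,a \right)} = \left(-10\right) \left(-2\right) = 20$)
$\left(b{\left(\left(-3\right) 0 \right)} + D\right) V{\left(-8,-1 \right)} = \left(-3 - 41\right) 20 = \left(-44\right) 20 = -880$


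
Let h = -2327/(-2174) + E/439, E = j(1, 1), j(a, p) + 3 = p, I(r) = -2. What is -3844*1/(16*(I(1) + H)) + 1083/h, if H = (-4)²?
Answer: 8129152589/8137640 ≈ 998.96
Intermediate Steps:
H = 16
j(a, p) = -3 + p
E = -2 (E = -3 + 1 = -2)
h = 1017205/954386 (h = -2327/(-2174) - 2/439 = -2327*(-1/2174) - 2*1/439 = 2327/2174 - 2/439 = 1017205/954386 ≈ 1.0658)
-3844*1/(16*(I(1) + H)) + 1083/h = -3844*1/(16*(-2 + 16)) + 1083/(1017205/954386) = -3844/(16*14) + 1083*(954386/1017205) = -3844/224 + 1033600038/1017205 = -3844*1/224 + 1033600038/1017205 = -961/56 + 1033600038/1017205 = 8129152589/8137640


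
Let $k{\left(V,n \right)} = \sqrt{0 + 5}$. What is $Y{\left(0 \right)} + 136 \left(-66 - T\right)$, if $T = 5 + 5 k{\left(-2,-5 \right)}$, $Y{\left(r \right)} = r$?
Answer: $-9656 - 680 \sqrt{5} \approx -11177.0$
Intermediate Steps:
$k{\left(V,n \right)} = \sqrt{5}$
$T = 5 + 5 \sqrt{5} \approx 16.18$
$Y{\left(0 \right)} + 136 \left(-66 - T\right) = 0 + 136 \left(-66 - \left(5 + 5 \sqrt{5}\right)\right) = 0 + 136 \left(-71 - 5 \sqrt{5}\right) = 0 - \left(9656 + 680 \sqrt{5}\right) = -9656 - 680 \sqrt{5}$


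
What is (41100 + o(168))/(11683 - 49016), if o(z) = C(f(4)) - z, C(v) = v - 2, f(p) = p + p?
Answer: -40938/37333 ≈ -1.0966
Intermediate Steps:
f(p) = 2*p
C(v) = -2 + v
o(z) = 6 - z (o(z) = (-2 + 2*4) - z = (-2 + 8) - z = 6 - z)
(41100 + o(168))/(11683 - 49016) = (41100 + (6 - 1*168))/(11683 - 49016) = (41100 + (6 - 168))/(-37333) = (41100 - 162)*(-1/37333) = 40938*(-1/37333) = -40938/37333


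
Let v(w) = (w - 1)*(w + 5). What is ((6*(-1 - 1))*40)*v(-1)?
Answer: 3840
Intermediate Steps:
v(w) = (-1 + w)*(5 + w)
((6*(-1 - 1))*40)*v(-1) = ((6*(-1 - 1))*40)*(-5 + (-1)² + 4*(-1)) = ((6*(-2))*40)*(-5 + 1 - 4) = -12*40*(-8) = -480*(-8) = 3840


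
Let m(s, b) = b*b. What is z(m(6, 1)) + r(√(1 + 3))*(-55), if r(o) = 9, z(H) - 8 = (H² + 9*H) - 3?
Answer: -480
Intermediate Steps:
m(s, b) = b²
z(H) = 5 + H² + 9*H (z(H) = 8 + ((H² + 9*H) - 3) = 8 + (-3 + H² + 9*H) = 5 + H² + 9*H)
z(m(6, 1)) + r(√(1 + 3))*(-55) = (5 + (1²)² + 9*1²) + 9*(-55) = (5 + 1² + 9*1) - 495 = (5 + 1 + 9) - 495 = 15 - 495 = -480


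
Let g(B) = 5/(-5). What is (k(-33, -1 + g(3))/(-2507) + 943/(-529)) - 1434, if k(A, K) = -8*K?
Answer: -156501/109 ≈ -1435.8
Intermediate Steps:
g(B) = -1 (g(B) = 5*(-⅕) = -1)
(k(-33, -1 + g(3))/(-2507) + 943/(-529)) - 1434 = (-8*(-1 - 1)/(-2507) + 943/(-529)) - 1434 = (-8*(-2)*(-1/2507) + 943*(-1/529)) - 1434 = (16*(-1/2507) - 41/23) - 1434 = (-16/2507 - 41/23) - 1434 = -195/109 - 1434 = -156501/109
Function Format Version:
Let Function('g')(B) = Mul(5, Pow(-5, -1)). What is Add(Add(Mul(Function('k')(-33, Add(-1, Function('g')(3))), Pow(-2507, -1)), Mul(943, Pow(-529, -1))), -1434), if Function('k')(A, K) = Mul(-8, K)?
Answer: Rational(-156501, 109) ≈ -1435.8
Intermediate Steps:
Function('g')(B) = -1 (Function('g')(B) = Mul(5, Rational(-1, 5)) = -1)
Add(Add(Mul(Function('k')(-33, Add(-1, Function('g')(3))), Pow(-2507, -1)), Mul(943, Pow(-529, -1))), -1434) = Add(Add(Mul(Mul(-8, Add(-1, -1)), Pow(-2507, -1)), Mul(943, Pow(-529, -1))), -1434) = Add(Add(Mul(Mul(-8, -2), Rational(-1, 2507)), Mul(943, Rational(-1, 529))), -1434) = Add(Add(Mul(16, Rational(-1, 2507)), Rational(-41, 23)), -1434) = Add(Add(Rational(-16, 2507), Rational(-41, 23)), -1434) = Add(Rational(-195, 109), -1434) = Rational(-156501, 109)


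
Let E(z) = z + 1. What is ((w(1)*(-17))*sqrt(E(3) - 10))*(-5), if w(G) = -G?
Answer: -85*I*sqrt(6) ≈ -208.21*I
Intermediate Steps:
E(z) = 1 + z
((w(1)*(-17))*sqrt(E(3) - 10))*(-5) = ((-1*1*(-17))*sqrt((1 + 3) - 10))*(-5) = ((-1*(-17))*sqrt(4 - 10))*(-5) = (17*sqrt(-6))*(-5) = (17*(I*sqrt(6)))*(-5) = (17*I*sqrt(6))*(-5) = -85*I*sqrt(6)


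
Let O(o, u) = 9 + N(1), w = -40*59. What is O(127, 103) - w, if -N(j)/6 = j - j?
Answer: 2369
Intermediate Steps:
N(j) = 0 (N(j) = -6*(j - j) = -6*0 = 0)
w = -2360
O(o, u) = 9 (O(o, u) = 9 + 0 = 9)
O(127, 103) - w = 9 - 1*(-2360) = 9 + 2360 = 2369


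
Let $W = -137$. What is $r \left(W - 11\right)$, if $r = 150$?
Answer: $-22200$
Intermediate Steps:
$r \left(W - 11\right) = 150 \left(-137 - 11\right) = 150 \left(-148\right) = -22200$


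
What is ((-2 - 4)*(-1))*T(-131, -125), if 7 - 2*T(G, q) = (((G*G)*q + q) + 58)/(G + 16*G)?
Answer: -6388809/2227 ≈ -2868.8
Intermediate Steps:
T(G, q) = 7/2 - (58 + q + q*G²)/(34*G) (T(G, q) = 7/2 - (((G*G)*q + q) + 58)/(2*(G + 16*G)) = 7/2 - ((G²*q + q) + 58)/(2*(17*G)) = 7/2 - ((q*G² + q) + 58)*1/(17*G)/2 = 7/2 - ((q + q*G²) + 58)*1/(17*G)/2 = 7/2 - (58 + q + q*G²)*1/(17*G)/2 = 7/2 - (58 + q + q*G²)/(34*G))
((-2 - 4)*(-1))*T(-131, -125) = ((-2 - 4)*(-1))*((1/34)*(-58 - 1*(-125) - 1*(-131)*(-119 - 131*(-125)))/(-131)) = (-6*(-1))*((1/34)*(-1/131)*(-58 + 125 - 1*(-131)*(-119 + 16375))) = 6*((1/34)*(-1/131)*(-58 + 125 - 1*(-131)*16256)) = 6*((1/34)*(-1/131)*(-58 + 125 + 2129536)) = 6*((1/34)*(-1/131)*2129603) = 6*(-2129603/4454) = -6388809/2227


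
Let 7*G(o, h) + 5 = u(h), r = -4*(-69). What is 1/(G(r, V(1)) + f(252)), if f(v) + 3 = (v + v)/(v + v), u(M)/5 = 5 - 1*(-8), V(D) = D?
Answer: 7/46 ≈ 0.15217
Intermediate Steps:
r = 276
u(M) = 65 (u(M) = 5*(5 - 1*(-8)) = 5*(5 + 8) = 5*13 = 65)
G(o, h) = 60/7 (G(o, h) = -5/7 + (1/7)*65 = -5/7 + 65/7 = 60/7)
f(v) = -2 (f(v) = -3 + (v + v)/(v + v) = -3 + (2*v)/((2*v)) = -3 + (2*v)*(1/(2*v)) = -3 + 1 = -2)
1/(G(r, V(1)) + f(252)) = 1/(60/7 - 2) = 1/(46/7) = 7/46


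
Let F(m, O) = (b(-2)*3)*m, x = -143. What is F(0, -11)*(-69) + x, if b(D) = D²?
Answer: -143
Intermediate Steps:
F(m, O) = 12*m (F(m, O) = ((-2)²*3)*m = (4*3)*m = 12*m)
F(0, -11)*(-69) + x = (12*0)*(-69) - 143 = 0*(-69) - 143 = 0 - 143 = -143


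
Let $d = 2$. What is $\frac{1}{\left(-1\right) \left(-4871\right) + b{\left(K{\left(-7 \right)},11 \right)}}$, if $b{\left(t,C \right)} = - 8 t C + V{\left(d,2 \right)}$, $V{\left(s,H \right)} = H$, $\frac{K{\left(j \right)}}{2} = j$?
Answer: $\frac{1}{6105} \approx 0.0001638$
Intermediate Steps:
$K{\left(j \right)} = 2 j$
$b{\left(t,C \right)} = 2 - 8 C t$ ($b{\left(t,C \right)} = - 8 t C + 2 = - 8 C t + 2 = 2 - 8 C t$)
$\frac{1}{\left(-1\right) \left(-4871\right) + b{\left(K{\left(-7 \right)},11 \right)}} = \frac{1}{\left(-1\right) \left(-4871\right) - \left(-2 + 88 \cdot 2 \left(-7\right)\right)} = \frac{1}{4871 - \left(-2 + 88 \left(-14\right)\right)} = \frac{1}{4871 + \left(2 + 1232\right)} = \frac{1}{4871 + 1234} = \frac{1}{6105}$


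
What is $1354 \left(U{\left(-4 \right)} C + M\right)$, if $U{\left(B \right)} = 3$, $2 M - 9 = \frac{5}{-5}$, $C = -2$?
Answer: $-2708$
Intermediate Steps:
$M = 4$ ($M = \frac{9}{2} + \frac{5 \frac{1}{-5}}{2} = \frac{9}{2} + \frac{5 \left(- \frac{1}{5}\right)}{2} = \frac{9}{2} + \frac{1}{2} \left(-1\right) = \frac{9}{2} - \frac{1}{2} = 4$)
$1354 \left(U{\left(-4 \right)} C + M\right) = 1354 \left(3 \left(-2\right) + 4\right) = 1354 \left(-6 + 4\right) = 1354 \left(-2\right) = -2708$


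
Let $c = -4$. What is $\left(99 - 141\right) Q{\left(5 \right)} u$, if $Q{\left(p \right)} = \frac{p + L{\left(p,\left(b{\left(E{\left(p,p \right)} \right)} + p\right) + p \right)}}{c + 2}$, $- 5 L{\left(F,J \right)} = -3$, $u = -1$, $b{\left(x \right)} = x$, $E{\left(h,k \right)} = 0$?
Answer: $- \frac{588}{5} \approx -117.6$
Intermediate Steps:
$L{\left(F,J \right)} = \frac{3}{5}$ ($L{\left(F,J \right)} = \left(- \frac{1}{5}\right) \left(-3\right) = \frac{3}{5}$)
$Q{\left(p \right)} = - \frac{3}{10} - \frac{p}{2}$ ($Q{\left(p \right)} = \frac{p + \frac{3}{5}}{-4 + 2} = \frac{\frac{3}{5} + p}{-2} = \left(\frac{3}{5} + p\right) \left(- \frac{1}{2}\right) = - \frac{3}{10} - \frac{p}{2}$)
$\left(99 - 141\right) Q{\left(5 \right)} u = \left(99 - 141\right) \left(- \frac{3}{10} - \frac{5}{2}\right) \left(-1\right) = - 42 \left(\left(- \frac{14}{5}\right) \left(-1\right)\right) = \left(-42\right) \frac{14}{5} = - \frac{588}{5}$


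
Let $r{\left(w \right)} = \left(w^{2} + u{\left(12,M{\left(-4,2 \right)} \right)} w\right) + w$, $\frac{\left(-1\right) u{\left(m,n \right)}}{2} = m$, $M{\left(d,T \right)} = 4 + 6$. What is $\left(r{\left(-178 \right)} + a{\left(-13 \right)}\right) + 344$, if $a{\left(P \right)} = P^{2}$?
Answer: $36291$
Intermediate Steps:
$M{\left(d,T \right)} = 10$
$u{\left(m,n \right)} = - 2 m$
$r{\left(w \right)} = w^{2} - 23 w$ ($r{\left(w \right)} = \left(w^{2} + \left(-2\right) 12 w\right) + w = \left(w^{2} - 24 w\right) + w = w^{2} - 23 w$)
$\left(r{\left(-178 \right)} + a{\left(-13 \right)}\right) + 344 = \left(- 178 \left(-23 - 178\right) + \left(-13\right)^{2}\right) + 344 = \left(\left(-178\right) \left(-201\right) + 169\right) + 344 = \left(35778 + 169\right) + 344 = 35947 + 344 = 36291$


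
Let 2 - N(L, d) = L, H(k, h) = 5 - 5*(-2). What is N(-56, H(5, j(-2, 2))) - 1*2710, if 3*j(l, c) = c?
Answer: -2652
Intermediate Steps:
j(l, c) = c/3
H(k, h) = 15 (H(k, h) = 5 + 10 = 15)
N(L, d) = 2 - L
N(-56, H(5, j(-2, 2))) - 1*2710 = (2 - 1*(-56)) - 1*2710 = (2 + 56) - 2710 = 58 - 2710 = -2652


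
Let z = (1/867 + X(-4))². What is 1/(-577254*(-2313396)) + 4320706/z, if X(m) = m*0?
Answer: 4337203926322780255497457/1335417094584 ≈ 3.2478e+12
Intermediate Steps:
X(m) = 0
z = 1/751689 (z = (1/867 + 0)² = (1/867)² = 1/751689 ≈ 1.3303e-6)
1/(-577254*(-2313396)) + 4320706/z = 1/(-577254*(-2313396)) + 4320706/(1/751689) = -1/577254*(-1/2313396) + 4320706*751689 = 1/1335417094584 + 3247827172434 = 4337203926322780255497457/1335417094584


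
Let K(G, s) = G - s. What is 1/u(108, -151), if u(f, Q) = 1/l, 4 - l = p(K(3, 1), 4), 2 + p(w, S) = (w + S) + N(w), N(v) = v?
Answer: -2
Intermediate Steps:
p(w, S) = -2 + S + 2*w (p(w, S) = -2 + ((w + S) + w) = -2 + ((S + w) + w) = -2 + (S + 2*w) = -2 + S + 2*w)
l = -2 (l = 4 - (-2 + 4 + 2*(3 - 1*1)) = 4 - (-2 + 4 + 2*(3 - 1)) = 4 - (-2 + 4 + 2*2) = 4 - (-2 + 4 + 4) = 4 - 1*6 = 4 - 6 = -2)
u(f, Q) = -½ (u(f, Q) = 1/(-2) = -½)
1/u(108, -151) = 1/(-½) = -2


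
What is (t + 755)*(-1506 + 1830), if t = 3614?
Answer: 1415556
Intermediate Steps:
(t + 755)*(-1506 + 1830) = (3614 + 755)*(-1506 + 1830) = 4369*324 = 1415556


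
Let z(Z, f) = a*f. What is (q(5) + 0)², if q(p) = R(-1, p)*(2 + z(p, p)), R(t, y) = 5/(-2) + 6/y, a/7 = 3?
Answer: 1934881/100 ≈ 19349.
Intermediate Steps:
a = 21 (a = 7*3 = 21)
z(Z, f) = 21*f
R(t, y) = -5/2 + 6/y (R(t, y) = 5*(-½) + 6/y = -5/2 + 6/y)
q(p) = (2 + 21*p)*(-5/2 + 6/p) (q(p) = (-5/2 + 6/p)*(2 + 21*p) = (2 + 21*p)*(-5/2 + 6/p))
(q(5) + 0)² = ((121 + 12/5 - 105/2*5) + 0)² = ((121 + 12*(⅕) - 525/2) + 0)² = ((121 + 12/5 - 525/2) + 0)² = (-1391/10 + 0)² = (-1391/10)² = 1934881/100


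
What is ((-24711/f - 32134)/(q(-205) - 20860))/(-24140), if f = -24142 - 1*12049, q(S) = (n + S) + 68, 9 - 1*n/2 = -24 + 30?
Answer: -1162936883/18338802683340 ≈ -6.3414e-5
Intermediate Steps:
n = 6 (n = 18 - 2*(-24 + 30) = 18 - 2*6 = 18 - 12 = 6)
q(S) = 74 + S (q(S) = (6 + S) + 68 = 74 + S)
f = -36191 (f = -24142 - 12049 = -36191)
((-24711/f - 32134)/(q(-205) - 20860))/(-24140) = ((-24711/(-36191) - 32134)/((74 - 205) - 20860))/(-24140) = ((-24711*(-1/36191) - 32134)/(-131 - 20860))*(-1/24140) = ((24711/36191 - 32134)/(-20991))*(-1/24140) = -1162936883/36191*(-1/20991)*(-1/24140) = (1162936883/759685281)*(-1/24140) = -1162936883/18338802683340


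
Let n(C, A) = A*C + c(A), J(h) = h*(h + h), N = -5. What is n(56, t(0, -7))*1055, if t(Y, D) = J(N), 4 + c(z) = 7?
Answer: 2957165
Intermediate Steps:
c(z) = 3 (c(z) = -4 + 7 = 3)
J(h) = 2*h² (J(h) = h*(2*h) = 2*h²)
t(Y, D) = 50 (t(Y, D) = 2*(-5)² = 2*25 = 50)
n(C, A) = 3 + A*C (n(C, A) = A*C + 3 = 3 + A*C)
n(56, t(0, -7))*1055 = (3 + 50*56)*1055 = (3 + 2800)*1055 = 2803*1055 = 2957165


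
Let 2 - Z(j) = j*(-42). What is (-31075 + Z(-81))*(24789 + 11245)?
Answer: -1242272150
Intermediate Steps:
Z(j) = 2 + 42*j (Z(j) = 2 - j*(-42) = 2 - (-42)*j = 2 + 42*j)
(-31075 + Z(-81))*(24789 + 11245) = (-31075 + (2 + 42*(-81)))*(24789 + 11245) = (-31075 + (2 - 3402))*36034 = (-31075 - 3400)*36034 = -34475*36034 = -1242272150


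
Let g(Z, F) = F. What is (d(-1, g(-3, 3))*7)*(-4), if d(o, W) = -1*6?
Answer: 168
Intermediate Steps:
d(o, W) = -6
(d(-1, g(-3, 3))*7)*(-4) = -6*7*(-4) = -42*(-4) = 168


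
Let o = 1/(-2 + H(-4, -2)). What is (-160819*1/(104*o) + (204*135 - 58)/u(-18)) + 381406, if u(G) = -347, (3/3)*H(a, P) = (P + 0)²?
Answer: 6824856607/18044 ≈ 3.7823e+5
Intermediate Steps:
H(a, P) = P² (H(a, P) = (P + 0)² = P²)
o = ½ (o = 1/(-2 + (-2)²) = 1/(-2 + 4) = 1/2 = ½ ≈ 0.50000)
(-160819*1/(104*o) + (204*135 - 58)/u(-18)) + 381406 = (-160819/(104*(½)) + (204*135 - 58)/(-347)) + 381406 = (-160819/52 + (27540 - 58)*(-1/347)) + 381406 = (-160819*1/52 + 27482*(-1/347)) + 381406 = (-160819/52 - 27482/347) + 381406 = -57233257/18044 + 381406 = 6824856607/18044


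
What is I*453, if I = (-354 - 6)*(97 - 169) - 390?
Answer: 11565090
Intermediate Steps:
I = 25530 (I = -360*(-72) - 390 = 25920 - 390 = 25530)
I*453 = 25530*453 = 11565090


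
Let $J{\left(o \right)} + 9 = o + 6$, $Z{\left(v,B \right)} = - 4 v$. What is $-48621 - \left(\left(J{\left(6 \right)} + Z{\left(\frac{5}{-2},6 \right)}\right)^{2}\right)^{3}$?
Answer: $-4875430$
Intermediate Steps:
$J{\left(o \right)} = -3 + o$ ($J{\left(o \right)} = -9 + \left(o + 6\right) = -9 + \left(6 + o\right) = -3 + o$)
$-48621 - \left(\left(J{\left(6 \right)} + Z{\left(\frac{5}{-2},6 \right)}\right)^{2}\right)^{3} = -48621 - \left(\left(\left(-3 + 6\right) - 4 \frac{5}{-2}\right)^{2}\right)^{3} = -48621 - \left(\left(3 - 4 \cdot 5 \left(- \frac{1}{2}\right)\right)^{2}\right)^{3} = -48621 - \left(\left(3 - -10\right)^{2}\right)^{3} = -48621 - \left(\left(3 + 10\right)^{2}\right)^{3} = -48621 - \left(13^{2}\right)^{3} = -48621 - 169^{3} = -48621 - 4826809 = -4875430$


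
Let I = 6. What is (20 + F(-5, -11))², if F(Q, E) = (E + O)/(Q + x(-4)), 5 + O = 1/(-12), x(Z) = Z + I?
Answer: 833569/1296 ≈ 643.19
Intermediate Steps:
x(Z) = 6 + Z (x(Z) = Z + 6 = 6 + Z)
O = -61/12 (O = -5 + 1/(-12) = -5 - 1/12 = -61/12 ≈ -5.0833)
F(Q, E) = (-61/12 + E)/(2 + Q) (F(Q, E) = (E - 61/12)/(Q + (6 - 4)) = (-61/12 + E)/(Q + 2) = (-61/12 + E)/(2 + Q))
(20 + F(-5, -11))² = (20 + (-61/12 - 11)/(2 - 5))² = (20 - 193/12/(-3))² = (20 - ⅓*(-193/12))² = (20 + 193/36)² = (913/36)² = 833569/1296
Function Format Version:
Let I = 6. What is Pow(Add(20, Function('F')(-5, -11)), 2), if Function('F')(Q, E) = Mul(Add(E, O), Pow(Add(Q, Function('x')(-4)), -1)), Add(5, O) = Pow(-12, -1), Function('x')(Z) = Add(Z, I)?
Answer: Rational(833569, 1296) ≈ 643.19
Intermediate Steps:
Function('x')(Z) = Add(6, Z) (Function('x')(Z) = Add(Z, 6) = Add(6, Z))
O = Rational(-61, 12) (O = Add(-5, Pow(-12, -1)) = Add(-5, Rational(-1, 12)) = Rational(-61, 12) ≈ -5.0833)
Function('F')(Q, E) = Mul(Pow(Add(2, Q), -1), Add(Rational(-61, 12), E)) (Function('F')(Q, E) = Mul(Add(E, Rational(-61, 12)), Pow(Add(Q, Add(6, -4)), -1)) = Mul(Add(Rational(-61, 12), E), Pow(Add(Q, 2), -1)) = Mul(Add(Rational(-61, 12), E), Pow(Add(2, Q), -1)) = Mul(Pow(Add(2, Q), -1), Add(Rational(-61, 12), E)))
Pow(Add(20, Function('F')(-5, -11)), 2) = Pow(Add(20, Mul(Pow(Add(2, -5), -1), Add(Rational(-61, 12), -11))), 2) = Pow(Add(20, Mul(Pow(-3, -1), Rational(-193, 12))), 2) = Pow(Add(20, Mul(Rational(-1, 3), Rational(-193, 12))), 2) = Pow(Add(20, Rational(193, 36)), 2) = Pow(Rational(913, 36), 2) = Rational(833569, 1296)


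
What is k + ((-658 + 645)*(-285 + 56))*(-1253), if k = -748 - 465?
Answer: -3731394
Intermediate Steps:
k = -1213
k + ((-658 + 645)*(-285 + 56))*(-1253) = -1213 + ((-658 + 645)*(-285 + 56))*(-1253) = -1213 - 13*(-229)*(-1253) = -1213 + 2977*(-1253) = -1213 - 3730181 = -3731394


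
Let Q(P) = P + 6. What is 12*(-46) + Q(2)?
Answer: -544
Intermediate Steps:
Q(P) = 6 + P
12*(-46) + Q(2) = 12*(-46) + (6 + 2) = -552 + 8 = -544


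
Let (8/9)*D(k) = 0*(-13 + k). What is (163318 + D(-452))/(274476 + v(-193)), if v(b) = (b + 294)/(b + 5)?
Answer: 30703784/51601387 ≈ 0.59502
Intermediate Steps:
D(k) = 0 (D(k) = 9*(0*(-13 + k))/8 = (9/8)*0 = 0)
v(b) = (294 + b)/(5 + b)
(163318 + D(-452))/(274476 + v(-193)) = (163318 + 0)/(274476 + (294 - 193)/(5 - 193)) = 163318/(274476 + 101/(-188)) = 163318/(274476 - 1/188*101) = 163318/(274476 - 101/188) = 163318/(51601387/188) = 163318*(188/51601387) = 30703784/51601387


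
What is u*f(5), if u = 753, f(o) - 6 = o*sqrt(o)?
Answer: 4518 + 3765*sqrt(5) ≈ 12937.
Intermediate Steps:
f(o) = 6 + o**(3/2) (f(o) = 6 + o*sqrt(o) = 6 + o**(3/2))
u*f(5) = 753*(6 + 5**(3/2)) = 753*(6 + 5*sqrt(5)) = 4518 + 3765*sqrt(5)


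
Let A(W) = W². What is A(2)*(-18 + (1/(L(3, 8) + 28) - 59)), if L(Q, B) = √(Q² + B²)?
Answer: -218876/711 - 4*√73/711 ≈ -307.89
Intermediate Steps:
L(Q, B) = √(B² + Q²)
A(2)*(-18 + (1/(L(3, 8) + 28) - 59)) = 2²*(-18 + (1/(√(8² + 3²) + 28) - 59)) = 4*(-18 + (1/(√(64 + 9) + 28) - 59)) = 4*(-18 + (1/(√73 + 28) - 59)) = 4*(-18 + (1/(28 + √73) - 59)) = 4*(-18 + (-59 + 1/(28 + √73))) = 4*(-77 + 1/(28 + √73)) = -308 + 4/(28 + √73)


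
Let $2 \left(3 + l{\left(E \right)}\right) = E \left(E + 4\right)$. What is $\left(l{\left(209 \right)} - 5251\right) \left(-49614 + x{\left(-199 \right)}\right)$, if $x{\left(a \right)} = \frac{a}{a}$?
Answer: $- \frac{1687288517}{2} \approx -8.4364 \cdot 10^{8}$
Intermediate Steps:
$x{\left(a \right)} = 1$
$l{\left(E \right)} = -3 + \frac{E \left(4 + E\right)}{2}$ ($l{\left(E \right)} = -3 + \frac{E \left(E + 4\right)}{2} = -3 + \frac{E \left(4 + E\right)}{2}$)
$\left(l{\left(209 \right)} - 5251\right) \left(-49614 + x{\left(-199 \right)}\right) = \left(\left(-3 + \frac{209^{2}}{2} + 2 \cdot 209\right) - 5251\right) \left(-49614 + 1\right) = \left(\left(-3 + \frac{1}{2} \cdot 43681 + 418\right) - 5251\right) \left(-49613\right) = \left(\left(-3 + \frac{43681}{2} + 418\right) - 5251\right) \left(-49613\right) = \left(\frac{44511}{2} - 5251\right) \left(-49613\right) = \frac{34009}{2} \left(-49613\right) = - \frac{1687288517}{2}$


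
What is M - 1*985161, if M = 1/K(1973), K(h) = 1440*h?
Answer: -2798960620319/2841120 ≈ -9.8516e+5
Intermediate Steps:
M = 1/2841120 (M = 1/(1440*1973) = 1/2841120 ≈ 3.5197e-7)
M - 1*985161 = 1/2841120 - 1*985161 = 1/2841120 - 985161 = -2798960620319/2841120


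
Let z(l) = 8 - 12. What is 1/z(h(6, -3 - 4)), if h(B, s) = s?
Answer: -1/4 ≈ -0.25000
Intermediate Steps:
z(l) = -4
1/z(h(6, -3 - 4)) = 1/(-4) = -1/4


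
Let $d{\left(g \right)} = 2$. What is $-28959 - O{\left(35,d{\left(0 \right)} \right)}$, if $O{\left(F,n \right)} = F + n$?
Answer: $-28996$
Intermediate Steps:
$-28959 - O{\left(35,d{\left(0 \right)} \right)} = -28959 - \left(35 + 2\right) = -28959 - 37 = -28996$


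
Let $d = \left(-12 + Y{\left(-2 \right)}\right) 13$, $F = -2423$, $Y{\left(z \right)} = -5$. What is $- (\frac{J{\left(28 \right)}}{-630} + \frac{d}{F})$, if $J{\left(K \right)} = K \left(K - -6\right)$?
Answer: $\frac{154819}{109035} \approx 1.4199$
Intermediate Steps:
$d = -221$ ($d = \left(-12 - 5\right) 13 = \left(-17\right) 13 = -221$)
$J{\left(K \right)} = K \left(6 + K\right)$ ($J{\left(K \right)} = K \left(K + 6\right) = K \left(6 + K\right)$)
$- (\frac{J{\left(28 \right)}}{-630} + \frac{d}{F}) = - (\frac{28 \left(6 + 28\right)}{-630} - \frac{221}{-2423}) = - (28 \cdot 34 \left(- \frac{1}{630}\right) - - \frac{221}{2423}) = - (952 \left(- \frac{1}{630}\right) + \frac{221}{2423}) = - (- \frac{68}{45} + \frac{221}{2423}) = \left(-1\right) \left(- \frac{154819}{109035}\right) = \frac{154819}{109035}$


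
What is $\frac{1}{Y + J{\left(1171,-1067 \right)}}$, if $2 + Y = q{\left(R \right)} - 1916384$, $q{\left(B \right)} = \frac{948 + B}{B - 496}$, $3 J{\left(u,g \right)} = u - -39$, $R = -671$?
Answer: $- \frac{1167}{2235952049} \approx -5.2193 \cdot 10^{-7}$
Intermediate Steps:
$J{\left(u,g \right)} = 13 + \frac{u}{3}$ ($J{\left(u,g \right)} = \frac{u - -39}{3} = \frac{u + 39}{3} = \frac{39 + u}{3} = 13 + \frac{u}{3}$)
$q{\left(B \right)} = \frac{948 + B}{-496 + B}$
$Y = - \frac{2236422739}{1167}$ ($Y = -2 - \left(1916384 - \frac{948 - 671}{-496 - 671}\right) = -2 - \left(1916384 - \frac{1}{-1167} \cdot 277\right) = -2 - \frac{2236420405}{1167} = - \frac{2236422739}{1167} \approx -1.9164 \cdot 10^{6}$)
$\frac{1}{Y + J{\left(1171,-1067 \right)}} = \frac{1}{- \frac{2236422739}{1167} + \left(13 + \frac{1}{3} \cdot 1171\right)} = \frac{1}{- \frac{2236422739}{1167} + \left(13 + \frac{1171}{3}\right)} = \frac{1}{- \frac{2236422739}{1167} + \frac{1210}{3}} = \frac{1}{- \frac{2235952049}{1167}} = - \frac{1167}{2235952049}$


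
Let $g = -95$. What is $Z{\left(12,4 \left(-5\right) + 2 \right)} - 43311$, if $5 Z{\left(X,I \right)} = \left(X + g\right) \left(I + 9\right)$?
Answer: $- \frac{215808}{5} \approx -43162.0$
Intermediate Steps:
$Z{\left(X,I \right)} = \frac{\left(-95 + X\right) \left(9 + I\right)}{5}$ ($Z{\left(X,I \right)} = \frac{\left(X - 95\right) \left(I + 9\right)}{5} = \frac{\left(-95 + X\right) \left(9 + I\right)}{5}$)
$Z{\left(12,4 \left(-5\right) + 2 \right)} - 43311 = \left(-171 - 19 \left(4 \left(-5\right) + 2\right) + \frac{9}{5} \cdot 12 + \frac{1}{5} \left(4 \left(-5\right) + 2\right) 12\right) - 43311 = \left(-171 - 19 \left(-20 + 2\right) + \frac{108}{5} + \frac{1}{5} \left(-20 + 2\right) 12\right) - 43311 = \left(-171 - -342 + \frac{108}{5} + \frac{1}{5} \left(-18\right) 12\right) - 43311 = \left(-171 + 342 + \frac{108}{5} - \frac{216}{5}\right) - 43311 = \frac{747}{5} - 43311 = - \frac{215808}{5}$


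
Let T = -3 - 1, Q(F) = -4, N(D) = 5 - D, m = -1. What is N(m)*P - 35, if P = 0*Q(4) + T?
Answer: -59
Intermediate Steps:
T = -4
P = -4 (P = 0*(-4) - 4 = 0 - 4 = -4)
N(m)*P - 35 = (5 - 1*(-1))*(-4) - 35 = (5 + 1)*(-4) - 35 = 6*(-4) - 35 = -24 - 35 = -59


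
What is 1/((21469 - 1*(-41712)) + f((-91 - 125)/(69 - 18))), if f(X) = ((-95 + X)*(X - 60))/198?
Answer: 9537/602864231 ≈ 1.5819e-5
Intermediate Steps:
f(X) = (-95 + X)*(-60 + X)/198 (f(X) = ((-95 + X)*(-60 + X))*(1/198) = (-95 + X)*(-60 + X)/198)
1/((21469 - 1*(-41712)) + f((-91 - 125)/(69 - 18))) = 1/((21469 - 1*(-41712)) + (950/33 - 155*(-91 - 125)/(198*(69 - 18)) + ((-91 - 125)/(69 - 18))**2/198)) = 1/((21469 + 41712) + (950/33 - (-1860)/(11*51) + (-216/51)**2/198)) = 1/(63181 + (950/33 - (-1860)/(11*51) + (-216*1/51)**2/198)) = 1/(63181 + (950/33 - 155/198*(-72/17) + (-72/17)**2/198)) = 1/(63181 + (950/33 + 620/187 + (1/198)*(5184/289))) = 1/(63181 + (950/33 + 620/187 + 288/3179)) = 1/(63181 + 307034/9537) = 1/(602864231/9537) = 9537/602864231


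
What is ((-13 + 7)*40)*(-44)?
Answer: 10560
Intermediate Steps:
((-13 + 7)*40)*(-44) = -6*40*(-44) = -240*(-44) = 10560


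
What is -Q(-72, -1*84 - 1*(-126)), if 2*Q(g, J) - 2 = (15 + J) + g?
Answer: 13/2 ≈ 6.5000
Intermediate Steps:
Q(g, J) = 17/2 + J/2 + g/2 (Q(g, J) = 1 + ((15 + J) + g)/2 = 1 + (15 + J + g)/2 = 1 + (15/2 + J/2 + g/2) = 17/2 + J/2 + g/2)
-Q(-72, -1*84 - 1*(-126)) = -(17/2 + (-1*84 - 1*(-126))/2 + (1/2)*(-72)) = -(17/2 + (-84 + 126)/2 - 36) = -(17/2 + (1/2)*42 - 36) = -(17/2 + 21 - 36) = -1*(-13/2) = 13/2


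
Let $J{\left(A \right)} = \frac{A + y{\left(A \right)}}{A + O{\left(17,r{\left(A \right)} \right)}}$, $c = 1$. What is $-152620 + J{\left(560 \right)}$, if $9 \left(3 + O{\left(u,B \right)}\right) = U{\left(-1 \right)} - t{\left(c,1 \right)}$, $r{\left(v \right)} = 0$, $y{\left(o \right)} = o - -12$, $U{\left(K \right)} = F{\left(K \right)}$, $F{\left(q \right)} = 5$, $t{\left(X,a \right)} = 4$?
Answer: $- \frac{382613246}{2507} \approx -1.5262 \cdot 10^{5}$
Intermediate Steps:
$U{\left(K \right)} = 5$
$y{\left(o \right)} = 12 + o$ ($y{\left(o \right)} = o + 12 = 12 + o$)
$O{\left(u,B \right)} = - \frac{26}{9}$ ($O{\left(u,B \right)} = -3 + \frac{5 - 4}{9} = -3 + \frac{1}{9} \cdot 1 = -3 + \frac{1}{9} = - \frac{26}{9}$)
$J{\left(A \right)} = \frac{12 + 2 A}{- \frac{26}{9} + A}$ ($J{\left(A \right)} = \frac{A + \left(12 + A\right)}{A - \frac{26}{9}} = \frac{12 + 2 A}{- \frac{26}{9} + A}$)
$-152620 + J{\left(560 \right)} = -152620 + \frac{18 \left(6 + 560\right)}{-26 + 9 \cdot 560} = -152620 + 18 \frac{1}{-26 + 5040} \cdot 566 = -152620 + 18 \cdot \frac{1}{5014} \cdot 566 = -152620 + \frac{5094}{2507} = - \frac{382613246}{2507}$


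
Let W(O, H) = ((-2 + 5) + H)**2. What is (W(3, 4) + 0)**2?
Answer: 2401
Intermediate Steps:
W(O, H) = (3 + H)**2
(W(3, 4) + 0)**2 = ((3 + 4)**2 + 0)**2 = (7**2 + 0)**2 = (49 + 0)**2 = 49**2 = 2401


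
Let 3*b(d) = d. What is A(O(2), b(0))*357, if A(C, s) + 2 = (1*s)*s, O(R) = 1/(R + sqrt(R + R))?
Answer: -714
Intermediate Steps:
b(d) = d/3
O(R) = 1/(R + sqrt(2)*sqrt(R)) (O(R) = 1/(R + sqrt(2*R)) = 1/(R + sqrt(2)*sqrt(R)))
A(C, s) = -2 + s**2 (A(C, s) = -2 + (1*s)*s = -2 + s*s = -2 + s**2)
A(O(2), b(0))*357 = (-2 + ((1/3)*0)**2)*357 = (-2 + 0**2)*357 = (-2 + 0)*357 = -2*357 = -714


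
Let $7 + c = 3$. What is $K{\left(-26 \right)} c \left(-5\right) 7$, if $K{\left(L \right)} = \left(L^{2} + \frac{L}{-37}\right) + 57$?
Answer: $\frac{3800580}{37} \approx 1.0272 \cdot 10^{5}$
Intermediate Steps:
$c = -4$ ($c = -7 + 3 = -4$)
$K{\left(L \right)} = 57 + L^{2} - \frac{L}{37}$ ($K{\left(L \right)} = \left(L^{2} - \frac{L}{37}\right) + 57 = 57 + L^{2} - \frac{L}{37}$)
$K{\left(-26 \right)} c \left(-5\right) 7 = \left(57 + \left(-26\right)^{2} - - \frac{26}{37}\right) \left(-4\right) \left(-5\right) 7 = \left(57 + 676 + \frac{26}{37}\right) 20 \cdot 7 = \frac{27147}{37} \cdot 140 = \frac{3800580}{37}$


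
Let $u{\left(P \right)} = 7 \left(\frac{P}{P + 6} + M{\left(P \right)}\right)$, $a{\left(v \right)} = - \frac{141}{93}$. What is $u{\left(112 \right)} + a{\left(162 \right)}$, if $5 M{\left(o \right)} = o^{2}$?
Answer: $\frac{160647727}{9145} \approx 17567.0$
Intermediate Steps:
$a{\left(v \right)} = - \frac{47}{31}$ ($a{\left(v \right)} = \left(-141\right) \frac{1}{93} = - \frac{47}{31}$)
$M{\left(o \right)} = \frac{o^{2}}{5}$
$u{\left(P \right)} = \frac{7 P^{2}}{5} + \frac{7 P}{6 + P}$ ($u{\left(P \right)} = 7 \left(\frac{P}{P + 6} + \frac{P^{2}}{5}\right) = 7 \left(\frac{P}{6 + P} + \frac{P^{2}}{5}\right) = 7 \left(\frac{P^{2}}{5} + \frac{P}{6 + P}\right) = \frac{7 P^{2}}{5} + \frac{7 P}{6 + P}$)
$u{\left(112 \right)} + a{\left(162 \right)} = \frac{7}{5} \cdot 112 \frac{1}{6 + 112} \left(5 + 112^{2} + 6 \cdot 112\right) - \frac{47}{31} = \frac{7}{5} \cdot 112 \cdot \frac{1}{118} \left(5 + 12544 + 672\right) - \frac{47}{31} = \frac{7}{5} \cdot 112 \cdot \frac{1}{118} \cdot 13221 - \frac{47}{31} = \frac{5182632}{295} - \frac{47}{31} = \frac{160647727}{9145}$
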